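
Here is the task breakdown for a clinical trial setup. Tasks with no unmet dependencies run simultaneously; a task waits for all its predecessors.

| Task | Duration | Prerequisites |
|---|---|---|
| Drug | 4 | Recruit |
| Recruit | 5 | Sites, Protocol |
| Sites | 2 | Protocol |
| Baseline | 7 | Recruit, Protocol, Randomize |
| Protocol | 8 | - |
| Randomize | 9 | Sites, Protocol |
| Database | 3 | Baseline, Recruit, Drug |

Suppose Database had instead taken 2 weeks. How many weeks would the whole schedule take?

Critical path before the change: Protocol→Sites→Randomize→Baseline→Database = 8+2+9+7+3 = 29 giving 29 weeks.
Database is on the critical path; changing it to 2 makes that path 28 weeks.
No other chain overtakes it, so the finish is 28 weeks.

28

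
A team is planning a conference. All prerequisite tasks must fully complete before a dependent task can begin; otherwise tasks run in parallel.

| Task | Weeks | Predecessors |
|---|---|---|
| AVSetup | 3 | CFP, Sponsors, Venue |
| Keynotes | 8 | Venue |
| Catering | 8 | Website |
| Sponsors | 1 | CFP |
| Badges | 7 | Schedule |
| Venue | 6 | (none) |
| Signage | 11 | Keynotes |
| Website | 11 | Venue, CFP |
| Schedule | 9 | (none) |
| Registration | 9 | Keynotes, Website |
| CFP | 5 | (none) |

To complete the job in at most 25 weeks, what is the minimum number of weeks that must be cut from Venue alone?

1

Current finish: 26 weeks; target: 25.
Venue is on every critical path, so each week cut from Venue cuts the finish by one (this holds down to a finish of 25).
Need 26 − 25 = 1 week off Venue → Venue becomes 5 weeks, finish becomes 25.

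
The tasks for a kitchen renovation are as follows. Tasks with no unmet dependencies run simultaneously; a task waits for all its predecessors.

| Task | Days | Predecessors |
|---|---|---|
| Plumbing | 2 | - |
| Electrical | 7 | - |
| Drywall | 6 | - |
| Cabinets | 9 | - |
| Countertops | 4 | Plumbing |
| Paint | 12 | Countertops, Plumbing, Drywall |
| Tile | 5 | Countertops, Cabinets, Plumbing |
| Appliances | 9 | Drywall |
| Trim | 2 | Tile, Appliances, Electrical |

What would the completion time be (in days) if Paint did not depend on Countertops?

Original critical path: Plumbing→Countertops→Paint = 2+4+12 = 18 ⇒ 18 days.
Dropping Countertops→Paint doesn't change Paint's earliest start (6); another predecessor still binds.
The longest chain is now Drywall→Paint = 6+12 = 18, so the job takes 18 days.

18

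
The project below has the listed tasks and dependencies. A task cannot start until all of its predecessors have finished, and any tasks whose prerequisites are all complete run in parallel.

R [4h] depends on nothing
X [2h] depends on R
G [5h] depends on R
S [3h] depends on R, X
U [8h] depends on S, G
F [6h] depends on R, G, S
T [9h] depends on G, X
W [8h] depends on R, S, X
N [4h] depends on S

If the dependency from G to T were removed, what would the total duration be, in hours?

17

Before: longest chain R→G→T = 4+5+9 = 18, finish 18.
Without G→T, T's earliest start moves from 9 to 6.
The longest chain is now R→X→S→U = 4+2+3+8 = 17, so the plan takes 17 hours.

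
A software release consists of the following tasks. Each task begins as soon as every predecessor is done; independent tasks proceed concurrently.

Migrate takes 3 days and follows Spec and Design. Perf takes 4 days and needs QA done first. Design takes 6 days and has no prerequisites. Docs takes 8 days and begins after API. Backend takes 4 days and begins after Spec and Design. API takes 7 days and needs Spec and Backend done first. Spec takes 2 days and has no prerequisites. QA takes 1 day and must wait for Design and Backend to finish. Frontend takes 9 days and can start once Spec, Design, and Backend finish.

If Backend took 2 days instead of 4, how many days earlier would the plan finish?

2

The binding path is Design→Backend→API→Docs = 6+4+7+8 = 25; finish at 25 days.
Since Backend is critical, the -2 change carries straight to that chain (now 23 days).
The critical path is still Design→Backend→API→Docs; finish is now 23 days.
Change in finish: 23 − 25 = -2 days.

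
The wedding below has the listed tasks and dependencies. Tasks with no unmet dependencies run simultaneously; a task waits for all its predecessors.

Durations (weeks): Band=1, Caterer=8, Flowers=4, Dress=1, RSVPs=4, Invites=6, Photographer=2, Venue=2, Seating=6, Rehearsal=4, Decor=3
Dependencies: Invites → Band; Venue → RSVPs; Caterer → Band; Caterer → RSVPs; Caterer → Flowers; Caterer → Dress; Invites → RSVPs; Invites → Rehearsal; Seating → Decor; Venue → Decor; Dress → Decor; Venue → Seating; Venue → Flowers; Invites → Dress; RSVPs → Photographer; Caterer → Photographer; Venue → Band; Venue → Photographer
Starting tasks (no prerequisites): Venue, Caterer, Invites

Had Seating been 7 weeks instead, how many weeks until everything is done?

As given, the longest chain is Caterer→RSVPs→Photographer = 8+4+2 = 14, so the finish is 14 weeks.
Seating is off the critical path — its longest chain is 11 weeks, giving 3 of slack.
No other chain overtakes it, so the finish is 14 weeks.

14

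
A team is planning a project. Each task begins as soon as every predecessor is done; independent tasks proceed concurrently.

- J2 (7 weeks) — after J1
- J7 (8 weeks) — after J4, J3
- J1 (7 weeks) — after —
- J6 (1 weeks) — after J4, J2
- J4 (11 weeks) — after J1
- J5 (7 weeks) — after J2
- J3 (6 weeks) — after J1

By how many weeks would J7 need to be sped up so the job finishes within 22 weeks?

Current finish: 26 weeks; target: 22.
J7 is on every critical path, so each week cut from J7 cuts the finish by one (this holds down to a finish of 21).
Need 26 − 22 = 4 weeks off J7 → J7 becomes 4 weeks, finish becomes 22.

4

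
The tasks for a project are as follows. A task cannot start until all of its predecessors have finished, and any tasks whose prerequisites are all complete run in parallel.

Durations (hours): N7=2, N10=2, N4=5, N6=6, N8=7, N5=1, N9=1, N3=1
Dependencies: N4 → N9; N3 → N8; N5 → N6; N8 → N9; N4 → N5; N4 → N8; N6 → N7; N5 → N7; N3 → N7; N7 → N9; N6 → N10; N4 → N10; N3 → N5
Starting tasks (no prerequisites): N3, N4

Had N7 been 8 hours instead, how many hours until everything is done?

The binding path is N4→N5→N6→N7→N9 = 5+1+6+2+1 = 15; finish at 15 hours.
N7 is on the critical path; changing it to 8 makes that path 21 hours.
No other chain overtakes it, so the finish is 21 hours.

21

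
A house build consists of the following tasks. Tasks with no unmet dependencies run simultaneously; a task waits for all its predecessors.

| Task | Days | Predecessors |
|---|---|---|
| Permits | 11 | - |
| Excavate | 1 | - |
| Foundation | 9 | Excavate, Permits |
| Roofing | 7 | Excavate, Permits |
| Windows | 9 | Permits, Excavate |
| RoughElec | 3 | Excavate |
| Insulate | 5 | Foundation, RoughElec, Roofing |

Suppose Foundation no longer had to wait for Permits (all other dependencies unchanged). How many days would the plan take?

With the dependency in place, Permits→Foundation→Insulate = 11+9+5 = 25 sets the finish at 25 days.
Without Permits→Foundation, Foundation's earliest start moves from 11 to 1.
After: Permits→Roofing→Insulate = 11+7+5 = 23 → 23 days.

23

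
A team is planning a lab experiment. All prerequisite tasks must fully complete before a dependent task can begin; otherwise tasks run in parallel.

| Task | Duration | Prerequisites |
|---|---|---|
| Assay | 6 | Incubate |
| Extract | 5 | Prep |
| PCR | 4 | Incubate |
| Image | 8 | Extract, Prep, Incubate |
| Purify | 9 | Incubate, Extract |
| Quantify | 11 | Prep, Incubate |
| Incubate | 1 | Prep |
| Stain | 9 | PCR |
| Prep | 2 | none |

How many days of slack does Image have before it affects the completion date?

Prep→Incubate→PCR→Stain = 2+1+4+9 = 16 sets the makespan at 16 days.
The longest chain containing Image totals 15 days.
Float = 16 − 15 = 1.

1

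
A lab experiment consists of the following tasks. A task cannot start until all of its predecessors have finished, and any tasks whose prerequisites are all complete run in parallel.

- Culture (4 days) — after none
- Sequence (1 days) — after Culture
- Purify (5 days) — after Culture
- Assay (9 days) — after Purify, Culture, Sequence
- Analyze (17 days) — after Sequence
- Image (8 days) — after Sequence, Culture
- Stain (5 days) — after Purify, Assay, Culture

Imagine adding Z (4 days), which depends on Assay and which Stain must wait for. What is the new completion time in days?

27

Originally the lab experiment takes 23 days.
With Z inserted, Stain now waits for max(Purify, Assay, Culture, Z).
New critical path: Culture→Purify→Assay→Z→Stain = 4+5+9+4+5 = 27 ⇒ 27 days.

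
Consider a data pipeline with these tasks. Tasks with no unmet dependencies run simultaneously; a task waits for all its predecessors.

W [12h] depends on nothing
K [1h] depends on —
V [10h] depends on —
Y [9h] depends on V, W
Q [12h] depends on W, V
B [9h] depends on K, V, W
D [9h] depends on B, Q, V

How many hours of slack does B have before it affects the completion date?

The longest chain is W→Q→D = 12+12+9 = 33; overall finish 33 hours.
B finishes as early as 21 and must finish by 24.
Slack of B = 15 − 12 = 3 hours.

3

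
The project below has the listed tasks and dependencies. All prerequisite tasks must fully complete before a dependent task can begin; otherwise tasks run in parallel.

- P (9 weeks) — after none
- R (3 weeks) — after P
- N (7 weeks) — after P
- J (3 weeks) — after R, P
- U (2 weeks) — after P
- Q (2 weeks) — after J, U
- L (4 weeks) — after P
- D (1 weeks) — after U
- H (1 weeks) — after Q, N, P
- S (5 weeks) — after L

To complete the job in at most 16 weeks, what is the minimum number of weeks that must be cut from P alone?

2

Current finish: 18 weeks; target: 16.
P is on every critical path, so each week cut from P cuts the finish by one (this holds down to a finish of 10).
Need 18 − 16 = 2 weeks off P → P becomes 7 weeks, finish becomes 16.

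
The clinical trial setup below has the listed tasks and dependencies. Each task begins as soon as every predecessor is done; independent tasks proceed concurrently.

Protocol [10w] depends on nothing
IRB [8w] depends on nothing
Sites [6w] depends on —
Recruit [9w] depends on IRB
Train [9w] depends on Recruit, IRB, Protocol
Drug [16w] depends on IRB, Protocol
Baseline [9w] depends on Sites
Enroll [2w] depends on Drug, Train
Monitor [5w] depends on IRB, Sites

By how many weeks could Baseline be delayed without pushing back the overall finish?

Critical path: Protocol→Drug→Enroll = 10+16+2 = 28, so the finish is 28 weeks.
Longest path through Baseline: 15 weeks (earliest finish 15, latest finish 28).
So Baseline can slip 28 − 15 = 13 weeks.

13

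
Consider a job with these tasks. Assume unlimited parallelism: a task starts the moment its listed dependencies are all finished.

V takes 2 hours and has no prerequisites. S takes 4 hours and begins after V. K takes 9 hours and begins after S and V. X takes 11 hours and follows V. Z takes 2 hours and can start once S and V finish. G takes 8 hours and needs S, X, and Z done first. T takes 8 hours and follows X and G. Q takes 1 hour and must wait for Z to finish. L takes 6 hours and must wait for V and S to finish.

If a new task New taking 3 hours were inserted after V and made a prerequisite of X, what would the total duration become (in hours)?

Originally the plan takes 29 hours.
With New inserted, X now waits for max(V, New).
New critical path: V→New→X→G→T = 2+3+11+8+8 = 32 ⇒ 32 hours.

32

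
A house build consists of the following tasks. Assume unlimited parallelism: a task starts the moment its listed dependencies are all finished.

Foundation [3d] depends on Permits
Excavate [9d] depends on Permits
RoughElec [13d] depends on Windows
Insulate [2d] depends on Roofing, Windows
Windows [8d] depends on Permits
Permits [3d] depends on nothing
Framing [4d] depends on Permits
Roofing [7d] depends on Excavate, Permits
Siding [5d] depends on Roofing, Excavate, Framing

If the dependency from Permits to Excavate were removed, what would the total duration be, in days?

With the dependency in place, Permits→Excavate→Roofing→Siding = 3+9+7+5 = 24 sets the finish at 24 days.
Without Permits→Excavate, Excavate's earliest start moves from 3 to 0.
New critical path: Permits→Windows→RoughElec = 3+8+13 = 24 ⇒ 24 days.

24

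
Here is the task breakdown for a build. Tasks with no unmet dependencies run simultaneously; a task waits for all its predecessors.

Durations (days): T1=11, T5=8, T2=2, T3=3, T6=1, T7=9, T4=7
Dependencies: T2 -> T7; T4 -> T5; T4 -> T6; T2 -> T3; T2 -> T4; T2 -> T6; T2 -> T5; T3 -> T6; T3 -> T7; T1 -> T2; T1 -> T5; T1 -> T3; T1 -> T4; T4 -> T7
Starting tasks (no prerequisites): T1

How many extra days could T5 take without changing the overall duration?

T1→T2→T4→T7 = 11+2+7+9 = 29 sets the makespan at 29 days.
T5 finishes as early as 28 and must finish by 29.
So T5 can slip 29 − 28 = 1 day.

1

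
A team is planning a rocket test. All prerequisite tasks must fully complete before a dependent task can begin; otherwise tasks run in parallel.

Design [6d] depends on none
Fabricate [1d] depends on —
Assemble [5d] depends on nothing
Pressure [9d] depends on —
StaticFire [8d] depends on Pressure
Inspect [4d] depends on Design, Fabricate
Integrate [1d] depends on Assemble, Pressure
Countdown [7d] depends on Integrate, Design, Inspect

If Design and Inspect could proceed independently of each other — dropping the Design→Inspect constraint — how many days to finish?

17

With the dependency in place, Design→Inspect→Countdown = 6+4+7 = 17 sets the finish at 17 days.
Without Design→Inspect, Inspect's earliest start moves from 6 to 1.
New critical path: Pressure→StaticFire = 9+8 = 17 ⇒ 17 days.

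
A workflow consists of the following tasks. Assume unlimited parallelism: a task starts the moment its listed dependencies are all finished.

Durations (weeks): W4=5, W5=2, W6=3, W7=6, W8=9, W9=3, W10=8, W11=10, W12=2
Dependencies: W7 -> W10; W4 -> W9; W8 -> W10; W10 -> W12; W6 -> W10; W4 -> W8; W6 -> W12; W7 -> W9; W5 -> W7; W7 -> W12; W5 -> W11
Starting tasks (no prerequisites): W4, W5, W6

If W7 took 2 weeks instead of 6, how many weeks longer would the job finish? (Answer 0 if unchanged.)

0

Critical path before the change: W4→W8→W10→W12 = 5+9+8+2 = 24 giving 24 weeks.
The longest path through W7 is only 18 weeks, so W7 has float 6.
No other chain overtakes it, so the finish is 24 weeks.
Change in finish: 24 − 24 = +0 weeks.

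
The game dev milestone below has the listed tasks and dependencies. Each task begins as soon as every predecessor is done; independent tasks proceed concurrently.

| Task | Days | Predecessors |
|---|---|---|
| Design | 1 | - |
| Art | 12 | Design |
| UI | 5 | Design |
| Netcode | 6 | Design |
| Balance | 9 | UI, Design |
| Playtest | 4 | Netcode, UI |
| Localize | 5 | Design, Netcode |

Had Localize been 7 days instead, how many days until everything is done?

15

Critical path before the change: Design→UI→Balance = 1+5+9 = 15 giving 15 days.
Localize has 3 days of float (longest path through it is 12).
That remains the longest chain; total 15 days.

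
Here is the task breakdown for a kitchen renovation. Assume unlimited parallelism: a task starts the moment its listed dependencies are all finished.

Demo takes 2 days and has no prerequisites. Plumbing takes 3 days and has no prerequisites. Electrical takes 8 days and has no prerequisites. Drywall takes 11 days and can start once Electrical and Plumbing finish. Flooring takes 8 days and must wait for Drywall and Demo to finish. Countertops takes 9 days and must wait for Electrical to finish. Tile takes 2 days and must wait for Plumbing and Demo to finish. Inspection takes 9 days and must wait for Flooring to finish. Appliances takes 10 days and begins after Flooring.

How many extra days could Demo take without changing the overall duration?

17

The longest chain is Electrical→Drywall→Flooring→Appliances = 8+11+8+10 = 37; overall finish 37 days.
The longest chain containing Demo totals 20 days.
So Demo can slip 19 − 2 = 17 days.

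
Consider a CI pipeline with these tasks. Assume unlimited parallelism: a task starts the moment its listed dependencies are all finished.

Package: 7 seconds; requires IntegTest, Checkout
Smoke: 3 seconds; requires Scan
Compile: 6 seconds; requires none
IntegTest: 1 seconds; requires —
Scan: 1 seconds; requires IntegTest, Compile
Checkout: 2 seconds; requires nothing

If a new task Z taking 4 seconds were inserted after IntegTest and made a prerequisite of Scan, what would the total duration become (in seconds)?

Originally the job takes 10 seconds.
With Z inserted, Scan now waits for max(IntegTest, Compile, Z).
New critical path: Compile→Scan→Smoke = 6+1+3 = 10 ⇒ 10 seconds.

10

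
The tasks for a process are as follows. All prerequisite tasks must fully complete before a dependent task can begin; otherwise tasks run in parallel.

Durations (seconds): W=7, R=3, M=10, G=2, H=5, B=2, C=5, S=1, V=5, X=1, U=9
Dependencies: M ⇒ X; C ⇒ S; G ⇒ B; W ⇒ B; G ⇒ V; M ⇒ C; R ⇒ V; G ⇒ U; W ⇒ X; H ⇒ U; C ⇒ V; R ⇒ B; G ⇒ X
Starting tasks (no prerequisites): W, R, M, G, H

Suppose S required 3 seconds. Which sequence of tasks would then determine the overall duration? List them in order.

M, C, V

Critical path before the change: M→C→V = 10+5+5 = 20 giving 20 seconds.
The longest path through S is only 16 seconds, so S has float 4.
No other chain overtakes it, so the finish is 20 seconds.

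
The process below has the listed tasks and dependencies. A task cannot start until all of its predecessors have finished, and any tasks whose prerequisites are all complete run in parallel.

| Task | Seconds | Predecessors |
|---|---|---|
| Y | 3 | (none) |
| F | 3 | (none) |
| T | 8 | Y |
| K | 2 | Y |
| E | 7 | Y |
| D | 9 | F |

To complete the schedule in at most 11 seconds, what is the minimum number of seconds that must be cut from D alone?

Current finish: 12 seconds; target: 11.
D is on every critical path, so each second cut from D cuts the finish by one (this holds down to a finish of 11).
Need 12 − 11 = 1 second off D → D becomes 8 seconds, finish becomes 11.

1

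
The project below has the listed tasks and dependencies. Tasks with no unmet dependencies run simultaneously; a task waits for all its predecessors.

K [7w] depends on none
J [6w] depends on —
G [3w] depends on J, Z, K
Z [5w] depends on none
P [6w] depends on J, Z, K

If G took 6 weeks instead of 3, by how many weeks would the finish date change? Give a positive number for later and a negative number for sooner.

Actual critical path: K→P = 7+6 = 13 ⇒ 13 weeks.
G has 3 weeks of float (longest path through it is 10).
That remains the longest chain; total 13 weeks.
Change in finish: 13 − 13 = +0 weeks.

0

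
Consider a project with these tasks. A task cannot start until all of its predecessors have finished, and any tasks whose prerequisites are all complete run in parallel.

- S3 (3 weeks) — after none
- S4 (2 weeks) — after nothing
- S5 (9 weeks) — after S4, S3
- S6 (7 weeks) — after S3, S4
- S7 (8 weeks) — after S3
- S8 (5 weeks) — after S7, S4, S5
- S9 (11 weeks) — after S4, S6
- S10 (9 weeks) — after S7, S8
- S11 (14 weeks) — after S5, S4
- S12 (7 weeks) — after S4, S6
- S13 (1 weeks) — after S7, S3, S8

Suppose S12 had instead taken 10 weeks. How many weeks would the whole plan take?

26

Actual critical path: S3→S5→S8→S10 = 3+9+5+9 = 26 ⇒ 26 weeks.
S12 is off the critical path — its longest chain is 17 weeks, giving 9 of slack.
No other chain overtakes it, so the finish is 26 weeks.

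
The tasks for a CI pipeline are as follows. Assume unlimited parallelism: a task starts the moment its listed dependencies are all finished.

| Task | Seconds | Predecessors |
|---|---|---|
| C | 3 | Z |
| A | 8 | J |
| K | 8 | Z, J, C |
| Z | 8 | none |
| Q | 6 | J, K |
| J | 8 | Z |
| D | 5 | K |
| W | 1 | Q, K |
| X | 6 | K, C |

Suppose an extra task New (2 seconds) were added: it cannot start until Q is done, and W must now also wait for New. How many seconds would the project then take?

Originally the project takes 31 seconds.
With New inserted, W now waits for max(Q, K, New).
New critical path: Z→J→K→Q→New→W = 8+8+8+6+2+1 = 33 ⇒ 33 seconds.

33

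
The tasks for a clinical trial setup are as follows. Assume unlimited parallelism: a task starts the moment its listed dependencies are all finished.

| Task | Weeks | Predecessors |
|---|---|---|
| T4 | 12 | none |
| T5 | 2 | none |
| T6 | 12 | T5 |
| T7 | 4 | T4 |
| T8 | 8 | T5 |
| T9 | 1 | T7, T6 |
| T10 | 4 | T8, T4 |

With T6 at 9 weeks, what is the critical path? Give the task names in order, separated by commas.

T4, T7, T9

As given, the longest chain is T4→T7→T9 = 12+4+1 = 17, so the finish is 17 weeks.
The longest path through T6 is only 15 weeks, so T6 has float 2.
That remains the longest chain; total 17 weeks.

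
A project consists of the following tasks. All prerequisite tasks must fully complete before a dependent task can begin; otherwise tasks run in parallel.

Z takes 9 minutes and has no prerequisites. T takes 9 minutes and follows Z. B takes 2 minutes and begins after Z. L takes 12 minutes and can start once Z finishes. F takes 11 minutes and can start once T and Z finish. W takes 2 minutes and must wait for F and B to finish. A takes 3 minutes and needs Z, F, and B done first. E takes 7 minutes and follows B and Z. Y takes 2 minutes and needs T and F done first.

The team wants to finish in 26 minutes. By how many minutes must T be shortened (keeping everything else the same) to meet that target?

6

Current finish: 32 minutes; target: 26.
T is on every critical path, so each minute cut from T cuts the finish by one (this holds down to a finish of 24).
Need 32 − 26 = 6 minutes off T → T becomes 3 minutes, finish becomes 26.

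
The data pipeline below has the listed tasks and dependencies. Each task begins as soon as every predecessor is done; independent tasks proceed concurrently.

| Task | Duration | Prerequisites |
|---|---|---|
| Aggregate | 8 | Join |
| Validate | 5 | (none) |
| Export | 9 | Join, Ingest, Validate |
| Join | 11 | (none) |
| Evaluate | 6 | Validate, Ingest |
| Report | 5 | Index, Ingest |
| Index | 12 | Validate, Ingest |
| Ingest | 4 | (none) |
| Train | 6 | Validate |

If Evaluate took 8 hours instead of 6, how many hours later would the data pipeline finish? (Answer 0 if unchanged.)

0

The binding path is Validate→Index→Report = 5+12+5 = 22; finish at 22 hours.
The longest path through Evaluate is only 11 hours, so Evaluate has float 11.
The critical path is still Validate→Index→Report; finish is now 22 hours.
Change in finish: 22 − 22 = +0 hours.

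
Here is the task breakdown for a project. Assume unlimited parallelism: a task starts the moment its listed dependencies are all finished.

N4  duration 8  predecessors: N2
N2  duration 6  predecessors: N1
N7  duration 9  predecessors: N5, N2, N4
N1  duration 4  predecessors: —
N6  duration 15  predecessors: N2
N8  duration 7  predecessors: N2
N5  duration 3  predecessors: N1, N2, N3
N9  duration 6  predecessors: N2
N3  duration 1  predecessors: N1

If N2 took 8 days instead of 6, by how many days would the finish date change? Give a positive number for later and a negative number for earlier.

As given, the longest chain is N1→N2→N4→N7 = 4+6+8+9 = 27, so the finish is 27 days.
N2 lies on that path, so at 8 days the path becomes 29 days.
The critical path is still N1→N2→N4→N7; finish is now 29 days.
Change in finish: 29 − 27 = +2 days.

2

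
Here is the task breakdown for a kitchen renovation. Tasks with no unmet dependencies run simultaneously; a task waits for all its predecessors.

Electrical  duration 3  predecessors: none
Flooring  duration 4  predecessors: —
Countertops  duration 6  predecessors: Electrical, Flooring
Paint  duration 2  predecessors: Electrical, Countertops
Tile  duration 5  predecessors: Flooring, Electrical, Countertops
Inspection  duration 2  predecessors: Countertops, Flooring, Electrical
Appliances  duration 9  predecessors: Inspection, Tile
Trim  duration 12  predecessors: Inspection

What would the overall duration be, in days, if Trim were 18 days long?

30

The binding path is Flooring→Countertops→Inspection→Trim = 4+6+2+12 = 24; finish at 24 days.
Since Trim is critical, the +6 change carries straight to that chain (now 30 days).
The critical path is still Flooring→Countertops→Inspection→Trim; finish is now 30 days.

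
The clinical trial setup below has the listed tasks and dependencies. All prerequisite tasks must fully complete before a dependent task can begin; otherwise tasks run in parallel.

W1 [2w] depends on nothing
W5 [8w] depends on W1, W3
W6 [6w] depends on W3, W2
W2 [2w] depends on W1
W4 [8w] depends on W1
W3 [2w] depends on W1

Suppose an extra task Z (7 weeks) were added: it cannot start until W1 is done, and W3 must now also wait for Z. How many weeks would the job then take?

Originally the job takes 12 weeks.
With Z inserted, W3 now waits for max(W1, Z).
New critical path: W1→Z→W3→W5 = 2+7+2+8 = 19 ⇒ 19 weeks.

19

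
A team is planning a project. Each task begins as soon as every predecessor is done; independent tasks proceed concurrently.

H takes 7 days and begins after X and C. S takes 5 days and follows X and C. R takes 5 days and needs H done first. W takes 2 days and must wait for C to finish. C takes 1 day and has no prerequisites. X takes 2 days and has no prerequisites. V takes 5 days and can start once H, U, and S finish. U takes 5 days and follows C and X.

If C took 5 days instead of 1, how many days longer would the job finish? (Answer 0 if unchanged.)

3

Actual critical path: X→H→V = 2+7+5 = 14 ⇒ 14 days.
C is off the critical path — its longest chain is 13 days, giving 1 of slack.
Now C→H→V = 5+7+5 = 17 is longest, so the finish becomes 17 days.
Change in finish: 17 − 14 = +3 days.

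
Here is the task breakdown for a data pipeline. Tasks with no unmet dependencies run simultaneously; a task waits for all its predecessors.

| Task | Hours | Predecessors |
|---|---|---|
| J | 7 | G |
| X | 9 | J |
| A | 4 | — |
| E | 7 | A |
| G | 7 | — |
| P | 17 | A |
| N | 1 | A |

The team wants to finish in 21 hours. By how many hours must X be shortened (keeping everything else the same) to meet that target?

Current finish: 23 hours; target: 21.
X is on every critical path, so each hour cut from X cuts the finish by one (this holds down to a finish of 21).
Need 23 − 21 = 2 hours off X → X becomes 7 hours, finish becomes 21.

2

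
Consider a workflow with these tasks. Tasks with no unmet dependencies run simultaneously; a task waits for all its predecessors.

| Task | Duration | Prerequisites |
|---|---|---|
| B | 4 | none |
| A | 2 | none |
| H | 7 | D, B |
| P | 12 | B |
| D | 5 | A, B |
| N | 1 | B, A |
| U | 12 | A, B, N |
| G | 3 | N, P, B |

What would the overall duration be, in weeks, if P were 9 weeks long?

17

Actual critical path: B→P→G = 4+12+3 = 19 ⇒ 19 weeks.
Since P is critical, the -3 change carries straight to that chain (now 16 weeks).
The binding chain switches to B→N→U = 4+1+12 = 17; finish 17 weeks.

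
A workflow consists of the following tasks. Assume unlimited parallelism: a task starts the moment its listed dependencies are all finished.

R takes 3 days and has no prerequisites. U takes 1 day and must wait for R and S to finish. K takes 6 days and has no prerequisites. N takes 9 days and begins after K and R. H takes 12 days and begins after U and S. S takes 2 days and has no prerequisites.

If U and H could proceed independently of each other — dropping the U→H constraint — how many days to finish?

Original critical path: R→U→H = 3+1+12 = 16 ⇒ 16 days.
Without U→H, H's earliest start moves from 4 to 2.
The longest chain is now K→N = 6+9 = 15, so the schedule takes 15 days.

15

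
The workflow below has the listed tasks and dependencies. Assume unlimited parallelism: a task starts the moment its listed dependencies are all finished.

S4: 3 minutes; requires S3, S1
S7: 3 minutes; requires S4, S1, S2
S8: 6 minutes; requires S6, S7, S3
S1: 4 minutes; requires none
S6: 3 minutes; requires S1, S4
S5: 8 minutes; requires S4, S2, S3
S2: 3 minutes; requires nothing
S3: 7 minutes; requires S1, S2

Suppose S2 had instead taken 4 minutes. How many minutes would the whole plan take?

23

The binding path is S1→S3→S4→S6→S8 = 4+7+3+3+6 = 23; finish at 23 minutes.
S2 has 1 minute of float (longest path through it is 22).
The critical path is still S1→S3→S4→S6→S8; finish is now 23 minutes.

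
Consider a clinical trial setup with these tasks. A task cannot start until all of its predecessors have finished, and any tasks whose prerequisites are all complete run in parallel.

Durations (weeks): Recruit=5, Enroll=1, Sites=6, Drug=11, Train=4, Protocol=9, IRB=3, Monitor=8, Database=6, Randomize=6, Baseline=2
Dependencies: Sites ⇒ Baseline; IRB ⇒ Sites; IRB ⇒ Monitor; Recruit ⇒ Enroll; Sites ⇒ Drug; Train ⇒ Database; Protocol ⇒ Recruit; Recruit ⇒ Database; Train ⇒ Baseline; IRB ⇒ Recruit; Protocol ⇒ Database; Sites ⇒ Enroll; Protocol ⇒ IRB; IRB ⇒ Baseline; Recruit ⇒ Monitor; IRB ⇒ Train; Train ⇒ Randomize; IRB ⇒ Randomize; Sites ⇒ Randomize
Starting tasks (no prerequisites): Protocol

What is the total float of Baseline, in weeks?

9

The longest chain is Protocol→IRB→Sites→Drug = 9+3+6+11 = 29; overall finish 29 weeks.
Baseline finishes as early as 20 and must finish by 29.
Float = 29 − 20 = 9.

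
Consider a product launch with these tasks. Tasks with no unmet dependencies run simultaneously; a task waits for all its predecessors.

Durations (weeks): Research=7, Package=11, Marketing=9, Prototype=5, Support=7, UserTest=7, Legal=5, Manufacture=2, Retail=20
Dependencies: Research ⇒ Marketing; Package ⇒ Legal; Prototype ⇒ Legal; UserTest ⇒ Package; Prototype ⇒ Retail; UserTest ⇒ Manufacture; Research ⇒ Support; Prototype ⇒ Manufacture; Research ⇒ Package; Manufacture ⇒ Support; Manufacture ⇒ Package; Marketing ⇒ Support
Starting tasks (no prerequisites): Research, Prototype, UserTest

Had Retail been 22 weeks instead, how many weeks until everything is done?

27

Actual critical path: Prototype→Retail = 5+20 = 25 ⇒ 25 weeks.
Retail is on the critical path; changing it to 22 makes that path 27 weeks.
The critical path is still Prototype→Retail; finish is now 27 weeks.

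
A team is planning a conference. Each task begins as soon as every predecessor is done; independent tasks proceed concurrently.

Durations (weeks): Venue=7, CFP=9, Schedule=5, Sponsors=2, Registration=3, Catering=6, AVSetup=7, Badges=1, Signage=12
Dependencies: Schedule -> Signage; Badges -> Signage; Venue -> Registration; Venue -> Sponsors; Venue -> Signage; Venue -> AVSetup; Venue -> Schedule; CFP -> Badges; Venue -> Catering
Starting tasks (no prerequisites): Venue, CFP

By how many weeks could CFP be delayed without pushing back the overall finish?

Critical path: Venue→Schedule→Signage = 7+5+12 = 24, so the finish is 24 weeks.
Longest path through CFP: 22 weeks (earliest finish 9, latest finish 11).
Slack of CFP = 2 − 0 = 2 weeks.

2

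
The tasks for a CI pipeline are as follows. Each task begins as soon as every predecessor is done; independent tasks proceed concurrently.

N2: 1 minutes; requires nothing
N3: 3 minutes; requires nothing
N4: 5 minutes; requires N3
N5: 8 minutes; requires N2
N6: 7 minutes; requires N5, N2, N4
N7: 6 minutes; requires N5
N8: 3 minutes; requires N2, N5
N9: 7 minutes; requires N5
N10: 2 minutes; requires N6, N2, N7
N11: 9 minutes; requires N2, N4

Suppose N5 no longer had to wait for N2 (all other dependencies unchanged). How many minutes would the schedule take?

17

Original critical path: N2→N5→N6→N10 = 1+8+7+2 = 18 ⇒ 18 minutes.
Without N2→N5, N5's earliest start moves from 1 to 0.
New critical path: N3→N4→N6→N10 = 3+5+7+2 = 17 ⇒ 17 minutes.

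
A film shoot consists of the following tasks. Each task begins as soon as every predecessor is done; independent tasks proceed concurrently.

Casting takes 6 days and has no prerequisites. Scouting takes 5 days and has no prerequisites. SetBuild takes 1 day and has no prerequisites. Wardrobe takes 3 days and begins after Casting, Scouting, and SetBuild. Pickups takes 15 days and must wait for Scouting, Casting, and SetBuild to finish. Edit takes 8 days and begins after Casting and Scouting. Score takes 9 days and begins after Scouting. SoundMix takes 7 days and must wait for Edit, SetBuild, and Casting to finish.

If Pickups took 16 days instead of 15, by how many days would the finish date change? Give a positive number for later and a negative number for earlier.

The binding path is Casting→Pickups = 6+15 = 21; finish at 21 days.
Pickups is on the critical path; changing it to 16 makes that path 22 days.
That remains the longest chain; total 22 days.
Change in finish: 22 − 21 = +1 days.

1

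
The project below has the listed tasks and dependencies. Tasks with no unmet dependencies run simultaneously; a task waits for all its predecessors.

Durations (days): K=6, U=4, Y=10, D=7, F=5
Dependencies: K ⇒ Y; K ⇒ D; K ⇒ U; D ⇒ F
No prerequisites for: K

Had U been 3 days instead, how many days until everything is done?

18

As given, the longest chain is K→D→F = 6+7+5 = 18, so the finish is 18 days.
U is off the critical path — its longest chain is 10 days, giving 8 of slack.
No other chain overtakes it, so the finish is 18 days.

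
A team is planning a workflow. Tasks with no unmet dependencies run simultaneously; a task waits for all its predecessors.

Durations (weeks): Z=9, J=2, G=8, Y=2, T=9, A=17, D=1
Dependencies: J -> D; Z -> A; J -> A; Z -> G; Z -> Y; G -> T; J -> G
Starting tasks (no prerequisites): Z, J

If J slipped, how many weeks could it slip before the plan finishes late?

7

Z→G→T = 9+8+9 = 26 sets the makespan at 26 weeks.
Longest path through J: 19 weeks (earliest finish 2, latest finish 9).
Slack of J = 7 − 0 = 7 weeks.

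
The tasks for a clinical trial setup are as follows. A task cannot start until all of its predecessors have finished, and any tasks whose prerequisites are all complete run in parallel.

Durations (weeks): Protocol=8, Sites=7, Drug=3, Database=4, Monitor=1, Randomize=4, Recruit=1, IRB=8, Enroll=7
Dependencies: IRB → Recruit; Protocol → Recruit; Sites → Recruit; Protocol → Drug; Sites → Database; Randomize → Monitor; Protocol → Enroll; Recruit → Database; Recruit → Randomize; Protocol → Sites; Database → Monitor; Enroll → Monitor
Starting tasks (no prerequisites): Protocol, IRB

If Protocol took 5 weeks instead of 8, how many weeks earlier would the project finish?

3

The binding path is Protocol→Sites→Recruit→Randomize→Monitor = 8+7+1+4+1 = 21; finish at 21 weeks.
Since Protocol is critical, the -3 change carries straight to that chain (now 18 weeks).
The critical path is still Protocol→Sites→Recruit→Randomize→Monitor; finish is now 18 weeks.
Change in finish: 18 − 21 = -3 weeks.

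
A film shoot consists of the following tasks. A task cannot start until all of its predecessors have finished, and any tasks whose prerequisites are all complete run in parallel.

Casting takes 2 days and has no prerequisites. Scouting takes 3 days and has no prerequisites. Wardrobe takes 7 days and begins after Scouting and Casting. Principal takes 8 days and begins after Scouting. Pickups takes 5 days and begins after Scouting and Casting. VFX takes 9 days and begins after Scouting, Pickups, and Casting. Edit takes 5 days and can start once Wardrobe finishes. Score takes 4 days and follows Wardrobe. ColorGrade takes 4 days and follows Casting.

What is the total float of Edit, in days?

Scouting→Pickups→VFX = 3+5+9 = 17 sets the makespan at 17 days.
Longest path through Edit: 15 days (earliest finish 15, latest finish 17).
So Edit can slip 17 − 15 = 2 days.

2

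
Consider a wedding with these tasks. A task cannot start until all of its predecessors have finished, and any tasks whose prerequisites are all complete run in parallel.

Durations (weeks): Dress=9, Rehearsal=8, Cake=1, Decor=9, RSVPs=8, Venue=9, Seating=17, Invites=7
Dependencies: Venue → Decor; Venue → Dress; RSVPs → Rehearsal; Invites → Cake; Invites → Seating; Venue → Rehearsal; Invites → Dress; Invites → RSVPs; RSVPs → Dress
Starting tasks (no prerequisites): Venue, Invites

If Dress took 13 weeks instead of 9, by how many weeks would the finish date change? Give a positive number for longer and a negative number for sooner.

Actual critical path: Invites→RSVPs→Dress = 7+8+9 = 24 ⇒ 24 weeks.
Dress lies on that path, so at 13 weeks the path becomes 28 weeks.
No other chain overtakes it, so the finish is 28 weeks.
Change in finish: 28 − 24 = +4 weeks.

4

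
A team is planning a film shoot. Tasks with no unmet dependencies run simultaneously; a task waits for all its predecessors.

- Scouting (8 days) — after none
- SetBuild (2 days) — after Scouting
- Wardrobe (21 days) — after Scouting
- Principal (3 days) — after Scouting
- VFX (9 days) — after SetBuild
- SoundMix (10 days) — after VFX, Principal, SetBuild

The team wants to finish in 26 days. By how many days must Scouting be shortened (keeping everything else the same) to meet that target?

3

Current finish: 29 days; target: 26.
Scouting is on every critical path, so each day cut from Scouting cuts the finish by one (this holds down to a finish of 22).
Need 29 − 26 = 3 days off Scouting → Scouting becomes 5 days, finish becomes 26.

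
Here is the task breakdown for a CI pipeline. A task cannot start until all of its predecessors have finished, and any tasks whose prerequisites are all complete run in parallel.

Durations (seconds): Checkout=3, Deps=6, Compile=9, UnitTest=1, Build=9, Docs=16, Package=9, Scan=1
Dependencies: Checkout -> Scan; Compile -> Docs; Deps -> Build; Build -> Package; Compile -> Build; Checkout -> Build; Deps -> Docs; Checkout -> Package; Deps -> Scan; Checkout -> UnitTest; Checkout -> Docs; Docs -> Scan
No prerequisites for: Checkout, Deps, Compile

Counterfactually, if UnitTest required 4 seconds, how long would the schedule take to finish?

Baseline: Compile→Build→Package = 9+9+9 = 27 → 27 seconds.
The longest path through UnitTest is only 4 seconds, so UnitTest has float 23.
No other chain overtakes it, so the finish is 27 seconds.

27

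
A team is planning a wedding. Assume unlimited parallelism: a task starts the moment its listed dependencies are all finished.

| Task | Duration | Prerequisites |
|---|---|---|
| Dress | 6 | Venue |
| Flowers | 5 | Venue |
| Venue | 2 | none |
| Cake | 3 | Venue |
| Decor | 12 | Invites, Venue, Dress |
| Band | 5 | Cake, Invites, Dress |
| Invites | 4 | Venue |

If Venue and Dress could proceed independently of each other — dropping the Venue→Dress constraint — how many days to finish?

Original critical path: Venue→Dress→Decor = 2+6+12 = 20 ⇒ 20 days.
Without Venue→Dress, Dress's earliest start moves from 2 to 0.
New critical path: Venue→Invites→Decor = 2+4+12 = 18 ⇒ 18 days.

18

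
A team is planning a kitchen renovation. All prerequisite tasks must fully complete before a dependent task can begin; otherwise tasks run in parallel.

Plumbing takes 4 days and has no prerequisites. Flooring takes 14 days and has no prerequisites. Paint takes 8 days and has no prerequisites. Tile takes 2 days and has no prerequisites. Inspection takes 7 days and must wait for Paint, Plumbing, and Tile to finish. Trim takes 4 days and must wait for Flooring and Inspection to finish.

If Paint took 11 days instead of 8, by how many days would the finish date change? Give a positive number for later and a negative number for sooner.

Baseline: Paint→Inspection→Trim = 8+7+4 = 19 → 19 days.
Since Paint is critical, the +3 change carries straight to that chain (now 22 days).
That remains the longest chain; total 22 days.
Change in finish: 22 − 19 = +3 days.

3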